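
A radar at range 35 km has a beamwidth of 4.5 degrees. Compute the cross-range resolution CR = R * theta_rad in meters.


BW_rad = 0.078539816
CR = 35000 * 0.078539816 = 2748.9 m

2748.9 m


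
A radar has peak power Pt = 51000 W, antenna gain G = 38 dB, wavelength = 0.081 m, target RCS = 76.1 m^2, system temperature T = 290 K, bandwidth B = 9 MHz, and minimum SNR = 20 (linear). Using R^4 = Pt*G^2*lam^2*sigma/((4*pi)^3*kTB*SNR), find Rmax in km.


G_lin = 10^(38/10) = 6309.573445
R^4 = 51000 * 6309.573445^2 * 0.081^2 * 76.1 / ((4*pi)^3 * 1.38e-23 * 290 * 9000000.0 * 20)
R^4 = 7.09162e20 m^4
R_max = (7.09162e20)^(1/4) = 163187.3 m = 163.2 km

163.2 km


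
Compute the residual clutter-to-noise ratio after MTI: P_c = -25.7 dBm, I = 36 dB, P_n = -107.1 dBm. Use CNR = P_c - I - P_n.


CNR = -25.7 - 36 - (-107.1) = 45.4 dB

45.4 dB


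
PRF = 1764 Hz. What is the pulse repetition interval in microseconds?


PRI = 1/1764 = 0.0005668934 s = 566.9 us

566.9 us


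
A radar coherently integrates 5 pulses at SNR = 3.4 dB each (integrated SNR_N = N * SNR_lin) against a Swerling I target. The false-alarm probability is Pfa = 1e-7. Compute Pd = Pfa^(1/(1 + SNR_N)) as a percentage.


SNR_lin = 10^(3.4/10) = 2.18776
SNR_N = 5 * 2.18776 = 10.9388
1/(1 + SNR_N) = 1/11.9388 = 0.0837605
Pd = (1e-7)^0.0837605 = 0.25922
Pd = 25.9%

25.9%


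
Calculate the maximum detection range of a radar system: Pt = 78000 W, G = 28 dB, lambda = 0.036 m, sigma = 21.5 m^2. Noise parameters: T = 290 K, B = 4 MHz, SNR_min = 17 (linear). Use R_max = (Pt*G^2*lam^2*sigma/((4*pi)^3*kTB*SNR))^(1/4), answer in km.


G_lin = 10^(28/10) = 630.957344
R^4 = 78000 * 630.957344^2 * 0.036^2 * 21.5 / ((4*pi)^3 * 1.38e-23 * 290 * 4000000.0 * 17)
R^4 = 1.60222e18 m^4
R_max = (1.60222e18)^(1/4) = 35577.9 m = 35.6 km

35.6 km


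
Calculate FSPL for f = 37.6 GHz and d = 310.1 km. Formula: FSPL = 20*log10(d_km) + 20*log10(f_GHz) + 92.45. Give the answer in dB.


20*log10(310.1) = 49.83
20*log10(37.6) = 31.5
FSPL = 173.8 dB

173.8 dB


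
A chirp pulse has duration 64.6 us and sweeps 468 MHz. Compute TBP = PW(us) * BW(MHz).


TBP = 64.6 * 468 = 30232.8

30232.8


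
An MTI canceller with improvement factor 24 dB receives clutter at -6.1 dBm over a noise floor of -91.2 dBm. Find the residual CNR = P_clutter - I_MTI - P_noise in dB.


CNR = -6.1 - 24 - (-91.2) = 61.1 dB

61.1 dB


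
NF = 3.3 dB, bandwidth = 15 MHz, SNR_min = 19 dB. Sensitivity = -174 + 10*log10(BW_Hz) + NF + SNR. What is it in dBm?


10*log10(15000000.0) = 71.76
S = -174 + 71.76 + 3.3 + 19 = -79.9 dBm

-79.9 dBm


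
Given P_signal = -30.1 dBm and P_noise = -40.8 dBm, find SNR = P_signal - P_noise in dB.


SNR = -30.1 - (-40.8) = 10.7 dB

10.7 dB


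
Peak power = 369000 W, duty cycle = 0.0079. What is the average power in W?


P_avg = 369000 * 0.0079 = 2915.1 W

2915.1 W


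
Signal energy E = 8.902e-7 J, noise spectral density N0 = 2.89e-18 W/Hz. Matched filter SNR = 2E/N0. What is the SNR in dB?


SNR_lin = 2 * 8.902e-7 / 2.89e-18 = 6.161e11
SNR_dB = 10*log10(6.161e11) = 117.9 dB

117.9 dB


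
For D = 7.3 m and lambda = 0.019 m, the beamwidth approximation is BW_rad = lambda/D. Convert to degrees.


BW_rad = 0.019 / 7.3 = 0.002603
BW_deg = 0.15 degrees

0.15 degrees


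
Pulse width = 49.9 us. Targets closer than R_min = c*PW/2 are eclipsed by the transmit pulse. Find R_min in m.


R_min = 3e8 * 49.9e-6 / 2 = 7485.0 m

7485.0 m


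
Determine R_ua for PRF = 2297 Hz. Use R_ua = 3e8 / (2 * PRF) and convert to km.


R_ua = 3e8 / (2 * 2297) = 65302.6 m = 65.3 km

65.3 km


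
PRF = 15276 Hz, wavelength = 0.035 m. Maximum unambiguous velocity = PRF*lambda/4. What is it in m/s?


V_ua = 15276 * 0.035 / 4 = 133.7 m/s

133.7 m/s


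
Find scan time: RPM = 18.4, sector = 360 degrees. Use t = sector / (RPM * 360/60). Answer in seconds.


t = 360 / (18.4 * 360) * 60 = 3.26 s

3.26 s


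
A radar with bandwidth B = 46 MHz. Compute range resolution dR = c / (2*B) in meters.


dR = 3e8 / (2 * 46000000.0) = 3.26 m

3.26 m


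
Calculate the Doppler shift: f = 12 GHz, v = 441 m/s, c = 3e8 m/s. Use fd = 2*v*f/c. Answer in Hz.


fd = 2 * 441 * 12000000000.0 / 3e8 = 35280.0 Hz

35280.0 Hz


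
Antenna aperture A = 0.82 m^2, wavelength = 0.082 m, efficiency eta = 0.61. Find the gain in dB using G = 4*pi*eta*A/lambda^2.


G_linear = 4*pi*0.61*0.82/0.082^2 = 934.82
G_dB = 10*log10(934.82) = 29.7 dB

29.7 dB


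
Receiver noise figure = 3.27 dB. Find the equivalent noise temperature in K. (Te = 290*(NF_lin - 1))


NF_lin = 10^(3.27/10) = 2.123244
Te = 290 * (2.123244 - 1) = 325.7 K

325.7 K


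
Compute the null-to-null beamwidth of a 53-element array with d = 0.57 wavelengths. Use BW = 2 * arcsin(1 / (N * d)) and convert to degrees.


1/(N*d) = 1/(53*0.57) = 0.033102
BW = 2*arcsin(0.033102) = 3.8 degrees

3.8 degrees


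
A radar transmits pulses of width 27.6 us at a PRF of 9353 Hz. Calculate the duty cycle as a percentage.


DC = 27.6e-6 * 9353 * 100 = 25.81%

25.81%


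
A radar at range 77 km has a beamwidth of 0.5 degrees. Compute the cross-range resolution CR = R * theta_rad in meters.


BW_rad = 0.008726646
CR = 77000 * 0.008726646 = 672.0 m

672.0 m


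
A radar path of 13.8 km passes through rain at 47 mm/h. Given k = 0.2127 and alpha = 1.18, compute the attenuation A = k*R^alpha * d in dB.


gamma = 0.2127 * 47^1.18 = 19.991389 dB/km
A = 19.991389 * 13.8 = 275.88 dB

275.88 dB


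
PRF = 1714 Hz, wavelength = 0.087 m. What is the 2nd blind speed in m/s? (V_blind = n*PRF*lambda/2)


V_blind = 2 * 1714 * 0.087 / 2 = 149.1 m/s

149.1 m/s


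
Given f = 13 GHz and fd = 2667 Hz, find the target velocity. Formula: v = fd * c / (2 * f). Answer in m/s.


v = 2667 * 3e8 / (2 * 13000000000.0) = 30.8 m/s

30.8 m/s


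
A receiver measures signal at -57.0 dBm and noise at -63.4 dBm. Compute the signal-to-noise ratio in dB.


SNR = -57.0 - (-63.4) = 6.4 dB

6.4 dB


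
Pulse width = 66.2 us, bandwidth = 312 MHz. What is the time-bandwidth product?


TBP = 66.2 * 312 = 20654.4

20654.4


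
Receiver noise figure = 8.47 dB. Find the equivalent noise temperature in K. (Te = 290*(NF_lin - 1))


NF_lin = 10^(8.47/10) = 7.030723
Te = 290 * (7.030723 - 1) = 1748.9 K

1748.9 K


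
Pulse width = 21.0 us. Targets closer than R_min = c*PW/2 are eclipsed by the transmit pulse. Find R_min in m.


R_min = 3e8 * 21.0e-6 / 2 = 3150.0 m

3150.0 m


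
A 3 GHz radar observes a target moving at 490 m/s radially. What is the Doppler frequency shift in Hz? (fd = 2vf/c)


fd = 2 * 490 * 3000000000.0 / 3e8 = 9800.0 Hz

9800.0 Hz


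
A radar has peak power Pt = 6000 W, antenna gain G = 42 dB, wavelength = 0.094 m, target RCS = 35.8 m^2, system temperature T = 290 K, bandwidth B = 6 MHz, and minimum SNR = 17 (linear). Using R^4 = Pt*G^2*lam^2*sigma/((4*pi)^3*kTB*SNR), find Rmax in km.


G_lin = 10^(42/10) = 15848.931925
R^4 = 6000 * 15848.931925^2 * 0.094^2 * 35.8 / ((4*pi)^3 * 1.38e-23 * 290 * 6000000.0 * 17)
R^4 = 5.8855e20 m^4
R_max = (5.8855e20)^(1/4) = 155756.4 m = 155.8 km

155.8 km


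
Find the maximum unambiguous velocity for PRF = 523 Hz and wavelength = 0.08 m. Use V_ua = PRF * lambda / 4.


V_ua = 523 * 0.08 / 4 = 10.5 m/s

10.5 m/s


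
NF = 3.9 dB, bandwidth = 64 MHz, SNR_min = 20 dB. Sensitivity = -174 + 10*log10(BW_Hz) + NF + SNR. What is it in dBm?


10*log10(64000000.0) = 78.06
S = -174 + 78.06 + 3.9 + 20 = -72.0 dBm

-72.0 dBm


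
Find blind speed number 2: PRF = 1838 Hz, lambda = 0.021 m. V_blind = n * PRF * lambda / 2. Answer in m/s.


V_blind = 2 * 1838 * 0.021 / 2 = 38.6 m/s

38.6 m/s


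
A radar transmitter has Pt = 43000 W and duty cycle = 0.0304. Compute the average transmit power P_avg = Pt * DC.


P_avg = 43000 * 0.0304 = 1307.2 W

1307.2 W


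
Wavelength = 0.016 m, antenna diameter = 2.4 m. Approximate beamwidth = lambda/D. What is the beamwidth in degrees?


BW_rad = 0.016 / 2.4 = 0.006667
BW_deg = 0.38 degrees

0.38 degrees


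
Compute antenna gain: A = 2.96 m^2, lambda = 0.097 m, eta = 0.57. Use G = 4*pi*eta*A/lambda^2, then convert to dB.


G_linear = 4*pi*0.57*2.96/0.097^2 = 2253.37
G_dB = 10*log10(2253.37) = 33.5 dB

33.5 dB


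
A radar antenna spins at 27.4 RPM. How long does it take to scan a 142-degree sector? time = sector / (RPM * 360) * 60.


t = 142 / (27.4 * 360) * 60 = 0.86 s

0.86 s


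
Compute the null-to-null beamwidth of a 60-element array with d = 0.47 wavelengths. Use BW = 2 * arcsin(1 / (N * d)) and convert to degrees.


1/(N*d) = 1/(60*0.47) = 0.035461
BW = 2*arcsin(0.035461) = 4.1 degrees

4.1 degrees


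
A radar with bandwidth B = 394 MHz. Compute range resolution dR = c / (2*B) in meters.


dR = 3e8 / (2 * 394000000.0) = 0.38 m

0.38 m


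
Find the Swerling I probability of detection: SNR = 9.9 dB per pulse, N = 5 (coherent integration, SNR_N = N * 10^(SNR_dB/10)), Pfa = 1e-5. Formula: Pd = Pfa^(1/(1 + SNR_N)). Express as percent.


SNR_lin = 10^(9.9/10) = 9.77237
SNR_N = 5 * 9.77237 = 48.86185
1/(1 + SNR_N) = 1/49.86185 = 0.0200554
Pd = (1e-5)^0.0200554 = 0.79382
Pd = 79.4%

79.4%


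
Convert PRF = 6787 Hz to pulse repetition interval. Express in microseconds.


PRI = 1/6787 = 0.0001473405 s = 147.3 us

147.3 us


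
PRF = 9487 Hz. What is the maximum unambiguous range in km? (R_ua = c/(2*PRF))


R_ua = 3e8 / (2 * 9487) = 15811.1 m = 15.8 km

15.8 km


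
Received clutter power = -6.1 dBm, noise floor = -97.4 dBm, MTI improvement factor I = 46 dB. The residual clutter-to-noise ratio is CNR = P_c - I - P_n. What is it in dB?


CNR = -6.1 - 46 - (-97.4) = 45.3 dB

45.3 dB


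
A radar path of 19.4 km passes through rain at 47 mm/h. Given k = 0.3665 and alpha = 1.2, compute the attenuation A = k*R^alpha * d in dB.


gamma = 0.3665 * 47^1.2 = 37.204152 dB/km
A = 37.204152 * 19.4 = 721.76 dB

721.76 dB


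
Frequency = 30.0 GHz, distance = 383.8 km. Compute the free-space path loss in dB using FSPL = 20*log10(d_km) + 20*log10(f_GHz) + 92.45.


20*log10(383.8) = 51.68
20*log10(30.0) = 29.54
FSPL = 173.7 dB

173.7 dB


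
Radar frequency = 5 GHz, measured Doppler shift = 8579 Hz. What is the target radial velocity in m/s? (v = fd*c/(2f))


v = 8579 * 3e8 / (2 * 5000000000.0) = 257.4 m/s

257.4 m/s


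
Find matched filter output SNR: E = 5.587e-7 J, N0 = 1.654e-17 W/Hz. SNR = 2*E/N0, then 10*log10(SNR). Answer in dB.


SNR_lin = 2 * 5.587e-7 / 1.654e-17 = 6.756e10
SNR_dB = 10*log10(6.756e10) = 108.3 dB

108.3 dB


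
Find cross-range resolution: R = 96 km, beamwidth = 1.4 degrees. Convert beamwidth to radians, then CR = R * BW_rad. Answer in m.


BW_rad = 0.02443461
CR = 96000 * 0.02443461 = 2345.7 m

2345.7 m


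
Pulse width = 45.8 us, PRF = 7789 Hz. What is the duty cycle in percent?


DC = 45.8e-6 * 7789 * 100 = 35.67%

35.67%


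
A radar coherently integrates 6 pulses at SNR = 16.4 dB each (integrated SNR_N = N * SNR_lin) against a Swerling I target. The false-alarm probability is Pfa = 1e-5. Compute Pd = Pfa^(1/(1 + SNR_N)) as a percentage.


SNR_lin = 10^(16.4/10) = 43.65158
SNR_N = 6 * 43.65158 = 261.90948
1/(1 + SNR_N) = 1/262.90948 = 0.0038036
Pd = (1e-5)^0.0038036 = 0.95715
Pd = 95.7%

95.7%


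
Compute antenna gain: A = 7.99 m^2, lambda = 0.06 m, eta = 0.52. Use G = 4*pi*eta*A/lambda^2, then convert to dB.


G_linear = 4*pi*0.52*7.99/0.06^2 = 14502.99
G_dB = 10*log10(14502.99) = 41.6 dB

41.6 dB


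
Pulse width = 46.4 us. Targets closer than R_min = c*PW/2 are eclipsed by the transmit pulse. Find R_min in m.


R_min = 3e8 * 46.4e-6 / 2 = 6960.0 m

6960.0 m


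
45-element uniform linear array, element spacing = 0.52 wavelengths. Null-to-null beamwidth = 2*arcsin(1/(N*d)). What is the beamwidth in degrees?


1/(N*d) = 1/(45*0.52) = 0.042735
BW = 2*arcsin(0.042735) = 4.9 degrees

4.9 degrees


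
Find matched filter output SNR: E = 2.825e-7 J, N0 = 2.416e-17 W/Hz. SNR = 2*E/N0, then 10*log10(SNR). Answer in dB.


SNR_lin = 2 * 2.825e-7 / 2.416e-17 = 2.339e10
SNR_dB = 10*log10(2.339e10) = 103.7 dB

103.7 dB


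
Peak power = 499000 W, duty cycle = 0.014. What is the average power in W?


P_avg = 499000 * 0.014 = 6986.0 W

6986.0 W


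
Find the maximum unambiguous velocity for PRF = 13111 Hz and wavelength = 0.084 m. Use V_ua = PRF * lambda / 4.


V_ua = 13111 * 0.084 / 4 = 275.3 m/s

275.3 m/s


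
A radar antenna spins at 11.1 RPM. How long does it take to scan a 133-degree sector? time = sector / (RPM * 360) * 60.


t = 133 / (11.1 * 360) * 60 = 2.0 s

2.0 s


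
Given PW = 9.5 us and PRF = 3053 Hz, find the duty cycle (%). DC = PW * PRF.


DC = 9.5e-6 * 3053 * 100 = 2.9%

2.9%


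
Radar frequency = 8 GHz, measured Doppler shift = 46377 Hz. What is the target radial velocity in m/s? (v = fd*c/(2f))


v = 46377 * 3e8 / (2 * 8000000000.0) = 869.6 m/s

869.6 m/s


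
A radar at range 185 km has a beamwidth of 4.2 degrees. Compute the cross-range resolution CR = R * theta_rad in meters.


BW_rad = 0.073303829
CR = 185000 * 0.073303829 = 13561.2 m

13561.2 m


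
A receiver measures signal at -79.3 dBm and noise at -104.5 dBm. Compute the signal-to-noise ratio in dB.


SNR = -79.3 - (-104.5) = 25.2 dB

25.2 dB


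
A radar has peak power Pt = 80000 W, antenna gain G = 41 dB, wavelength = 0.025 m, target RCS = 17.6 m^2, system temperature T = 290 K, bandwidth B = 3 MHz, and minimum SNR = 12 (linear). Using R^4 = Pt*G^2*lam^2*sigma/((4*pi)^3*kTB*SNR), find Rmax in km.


G_lin = 10^(41/10) = 12589.254118
R^4 = 80000 * 12589.254118^2 * 0.025^2 * 17.6 / ((4*pi)^3 * 1.38e-23 * 290 * 3000000.0 * 12)
R^4 = 4.87836e20 m^4
R_max = (4.87836e20)^(1/4) = 148617.0 m = 148.6 km

148.6 km


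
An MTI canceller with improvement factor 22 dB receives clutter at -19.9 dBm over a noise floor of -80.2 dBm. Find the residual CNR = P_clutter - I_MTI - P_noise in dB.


CNR = -19.9 - 22 - (-80.2) = 38.3 dB

38.3 dB


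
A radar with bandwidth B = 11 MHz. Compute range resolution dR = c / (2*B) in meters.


dR = 3e8 / (2 * 11000000.0) = 13.64 m

13.64 m


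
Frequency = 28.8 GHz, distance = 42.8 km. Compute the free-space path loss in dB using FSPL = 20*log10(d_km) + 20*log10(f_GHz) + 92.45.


20*log10(42.8) = 32.63
20*log10(28.8) = 29.19
FSPL = 154.3 dB

154.3 dB


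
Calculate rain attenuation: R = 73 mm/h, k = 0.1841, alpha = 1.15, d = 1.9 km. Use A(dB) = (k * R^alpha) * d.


gamma = 0.1841 * 73^1.15 = 25.5785 dB/km
A = 25.5785 * 1.9 = 48.6 dB

48.6 dB


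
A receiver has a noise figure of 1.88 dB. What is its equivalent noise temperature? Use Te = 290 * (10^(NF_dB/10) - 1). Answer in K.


NF_lin = 10^(1.88/10) = 1.5417
Te = 290 * (1.5417 - 1) = 157.1 K

157.1 K


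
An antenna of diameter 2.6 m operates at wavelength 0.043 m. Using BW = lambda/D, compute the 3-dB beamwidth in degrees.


BW_rad = 0.043 / 2.6 = 0.016538
BW_deg = 0.95 degrees

0.95 degrees


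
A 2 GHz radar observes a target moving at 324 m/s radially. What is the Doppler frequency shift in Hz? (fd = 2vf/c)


fd = 2 * 324 * 2000000000.0 / 3e8 = 4320.0 Hz

4320.0 Hz


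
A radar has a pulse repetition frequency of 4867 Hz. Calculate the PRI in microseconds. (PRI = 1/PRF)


PRI = 1/4867 = 0.0002054654 s = 205.5 us

205.5 us


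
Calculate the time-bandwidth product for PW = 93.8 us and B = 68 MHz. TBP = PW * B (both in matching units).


TBP = 93.8 * 68 = 6378.4

6378.4


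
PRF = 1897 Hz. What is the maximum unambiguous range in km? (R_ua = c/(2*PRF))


R_ua = 3e8 / (2 * 1897) = 79072.2 m = 79.1 km

79.1 km


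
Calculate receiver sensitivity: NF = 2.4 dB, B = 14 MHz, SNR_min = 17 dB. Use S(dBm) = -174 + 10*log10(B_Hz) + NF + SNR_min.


10*log10(14000000.0) = 71.46
S = -174 + 71.46 + 2.4 + 17 = -83.1 dBm

-83.1 dBm


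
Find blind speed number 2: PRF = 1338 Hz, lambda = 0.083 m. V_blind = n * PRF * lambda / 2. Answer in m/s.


V_blind = 2 * 1338 * 0.083 / 2 = 111.1 m/s

111.1 m/s


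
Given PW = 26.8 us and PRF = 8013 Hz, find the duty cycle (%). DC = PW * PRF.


DC = 26.8e-6 * 8013 * 100 = 21.47%

21.47%


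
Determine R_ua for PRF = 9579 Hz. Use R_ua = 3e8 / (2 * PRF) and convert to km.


R_ua = 3e8 / (2 * 9579) = 15659.3 m = 15.7 km

15.7 km


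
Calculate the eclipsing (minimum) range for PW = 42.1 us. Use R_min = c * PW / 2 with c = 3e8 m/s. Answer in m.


R_min = 3e8 * 42.1e-6 / 2 = 6315.0 m

6315.0 m


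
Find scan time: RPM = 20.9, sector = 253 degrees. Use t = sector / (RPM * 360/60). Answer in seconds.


t = 253 / (20.9 * 360) * 60 = 2.02 s

2.02 s


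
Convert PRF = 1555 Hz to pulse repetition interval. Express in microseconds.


PRI = 1/1555 = 0.0006430868 s = 643.1 us

643.1 us


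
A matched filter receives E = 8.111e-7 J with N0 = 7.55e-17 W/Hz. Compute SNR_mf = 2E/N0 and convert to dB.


SNR_lin = 2 * 8.111e-7 / 7.55e-17 = 2.149e10
SNR_dB = 10*log10(2.149e10) = 103.3 dB

103.3 dB


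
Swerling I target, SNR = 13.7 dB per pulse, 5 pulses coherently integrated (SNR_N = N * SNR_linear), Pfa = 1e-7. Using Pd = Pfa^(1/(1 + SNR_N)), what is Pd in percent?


SNR_lin = 10^(13.7/10) = 23.44229
SNR_N = 5 * 23.44229 = 117.21145
1/(1 + SNR_N) = 1/118.21145 = 0.0084594
Pd = (1e-7)^0.0084594 = 0.87254
Pd = 87.3%

87.3%


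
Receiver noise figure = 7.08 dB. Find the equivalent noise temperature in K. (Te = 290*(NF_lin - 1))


NF_lin = 10^(7.08/10) = 5.10505
Te = 290 * (5.10505 - 1) = 1190.5 K

1190.5 K


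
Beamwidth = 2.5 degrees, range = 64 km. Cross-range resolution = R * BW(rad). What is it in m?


BW_rad = 0.043633231
CR = 64000 * 0.043633231 = 2792.5 m

2792.5 m


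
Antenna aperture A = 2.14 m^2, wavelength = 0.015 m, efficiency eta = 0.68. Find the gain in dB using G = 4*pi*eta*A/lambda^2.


G_linear = 4*pi*0.68*2.14/0.015^2 = 81273.7
G_dB = 10*log10(81273.7) = 49.1 dB

49.1 dB


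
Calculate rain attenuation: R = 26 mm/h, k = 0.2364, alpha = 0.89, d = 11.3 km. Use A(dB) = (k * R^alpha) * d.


gamma = 0.2364 * 26^0.89 = 4.295105 dB/km
A = 4.295105 * 11.3 = 48.53 dB

48.53 dB


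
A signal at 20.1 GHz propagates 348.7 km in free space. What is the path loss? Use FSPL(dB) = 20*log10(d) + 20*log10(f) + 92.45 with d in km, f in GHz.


20*log10(348.7) = 50.85
20*log10(20.1) = 26.06
FSPL = 169.4 dB

169.4 dB


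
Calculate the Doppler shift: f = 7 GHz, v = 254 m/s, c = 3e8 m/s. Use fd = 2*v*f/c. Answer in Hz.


fd = 2 * 254 * 7000000000.0 / 3e8 = 11853.3 Hz

11853.3 Hz


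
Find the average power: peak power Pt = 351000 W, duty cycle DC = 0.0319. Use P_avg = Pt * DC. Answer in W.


P_avg = 351000 * 0.0319 = 11196.9 W

11196.9 W


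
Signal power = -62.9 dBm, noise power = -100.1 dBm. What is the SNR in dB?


SNR = -62.9 - (-100.1) = 37.2 dB

37.2 dB


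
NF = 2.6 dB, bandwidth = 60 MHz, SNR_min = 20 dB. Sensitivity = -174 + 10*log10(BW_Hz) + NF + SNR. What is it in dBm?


10*log10(60000000.0) = 77.78
S = -174 + 77.78 + 2.6 + 20 = -73.6 dBm

-73.6 dBm


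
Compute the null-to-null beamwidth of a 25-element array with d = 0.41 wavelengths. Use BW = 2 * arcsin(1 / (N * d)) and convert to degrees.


1/(N*d) = 1/(25*0.41) = 0.097561
BW = 2*arcsin(0.097561) = 11.2 degrees

11.2 degrees


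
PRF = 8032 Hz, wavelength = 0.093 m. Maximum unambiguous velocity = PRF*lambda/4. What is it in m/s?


V_ua = 8032 * 0.093 / 4 = 186.7 m/s

186.7 m/s


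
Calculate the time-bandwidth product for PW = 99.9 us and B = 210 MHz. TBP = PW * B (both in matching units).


TBP = 99.9 * 210 = 20979.0

20979.0


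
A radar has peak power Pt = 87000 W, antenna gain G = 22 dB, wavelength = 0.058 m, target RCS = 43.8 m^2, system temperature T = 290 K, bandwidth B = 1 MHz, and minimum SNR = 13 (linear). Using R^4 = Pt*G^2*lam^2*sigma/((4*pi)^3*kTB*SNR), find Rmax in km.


G_lin = 10^(22/10) = 158.489319
R^4 = 87000 * 158.489319^2 * 0.058^2 * 43.8 / ((4*pi)^3 * 1.38e-23 * 290 * 1000000.0 * 13)
R^4 = 3.11888e18 m^4
R_max = (3.11888e18)^(1/4) = 42024.2 m = 42.0 km

42.0 km


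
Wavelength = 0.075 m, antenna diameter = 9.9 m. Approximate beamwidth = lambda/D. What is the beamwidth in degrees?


BW_rad = 0.075 / 9.9 = 0.007576
BW_deg = 0.43 degrees

0.43 degrees


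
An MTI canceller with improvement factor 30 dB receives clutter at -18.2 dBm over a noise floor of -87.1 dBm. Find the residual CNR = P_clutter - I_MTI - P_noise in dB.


CNR = -18.2 - 30 - (-87.1) = 38.9 dB

38.9 dB


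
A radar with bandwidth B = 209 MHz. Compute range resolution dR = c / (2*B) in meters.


dR = 3e8 / (2 * 209000000.0) = 0.72 m

0.72 m


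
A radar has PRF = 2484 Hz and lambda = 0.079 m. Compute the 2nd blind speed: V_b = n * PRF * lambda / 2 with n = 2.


V_blind = 2 * 2484 * 0.079 / 2 = 196.2 m/s

196.2 m/s


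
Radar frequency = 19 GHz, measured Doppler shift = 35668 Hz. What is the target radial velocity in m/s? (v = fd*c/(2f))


v = 35668 * 3e8 / (2 * 19000000000.0) = 281.6 m/s

281.6 m/s


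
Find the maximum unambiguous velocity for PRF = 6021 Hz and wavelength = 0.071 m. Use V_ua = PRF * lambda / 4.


V_ua = 6021 * 0.071 / 4 = 106.9 m/s

106.9 m/s


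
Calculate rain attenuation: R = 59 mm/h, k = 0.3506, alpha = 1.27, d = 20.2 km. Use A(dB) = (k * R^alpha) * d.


gamma = 0.3506 * 59^1.27 = 62.200513 dB/km
A = 62.200513 * 20.2 = 1256.45 dB

1256.45 dB


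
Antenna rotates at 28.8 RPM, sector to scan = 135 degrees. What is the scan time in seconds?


t = 135 / (28.8 * 360) * 60 = 0.78 s

0.78 s


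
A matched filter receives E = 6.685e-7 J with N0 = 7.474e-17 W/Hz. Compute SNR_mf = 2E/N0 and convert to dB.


SNR_lin = 2 * 6.685e-7 / 7.474e-17 = 1.789e10
SNR_dB = 10*log10(1.789e10) = 102.5 dB

102.5 dB


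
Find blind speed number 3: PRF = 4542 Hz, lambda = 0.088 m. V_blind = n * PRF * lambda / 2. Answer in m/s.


V_blind = 3 * 4542 * 0.088 / 2 = 599.5 m/s

599.5 m/s


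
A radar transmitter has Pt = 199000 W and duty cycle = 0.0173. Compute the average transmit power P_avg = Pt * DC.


P_avg = 199000 * 0.0173 = 3442.7 W

3442.7 W


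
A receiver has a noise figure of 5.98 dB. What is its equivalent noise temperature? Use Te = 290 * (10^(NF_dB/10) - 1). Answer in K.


NF_lin = 10^(5.98/10) = 3.96278
Te = 290 * (3.96278 - 1) = 859.2 K

859.2 K


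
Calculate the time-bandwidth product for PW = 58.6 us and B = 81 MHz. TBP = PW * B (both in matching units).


TBP = 58.6 * 81 = 4746.6

4746.6


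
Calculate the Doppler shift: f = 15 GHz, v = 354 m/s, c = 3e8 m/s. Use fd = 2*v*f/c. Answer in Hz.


fd = 2 * 354 * 15000000000.0 / 3e8 = 35400.0 Hz

35400.0 Hz


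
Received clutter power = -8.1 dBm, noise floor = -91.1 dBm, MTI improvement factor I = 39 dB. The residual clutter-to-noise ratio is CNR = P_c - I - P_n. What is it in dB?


CNR = -8.1 - 39 - (-91.1) = 44.0 dB

44.0 dB


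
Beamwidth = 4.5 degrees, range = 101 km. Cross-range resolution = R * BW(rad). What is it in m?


BW_rad = 0.078539816
CR = 101000 * 0.078539816 = 7932.5 m

7932.5 m


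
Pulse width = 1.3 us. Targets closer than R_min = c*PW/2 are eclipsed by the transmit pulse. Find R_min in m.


R_min = 3e8 * 1.3e-6 / 2 = 195.0 m

195.0 m


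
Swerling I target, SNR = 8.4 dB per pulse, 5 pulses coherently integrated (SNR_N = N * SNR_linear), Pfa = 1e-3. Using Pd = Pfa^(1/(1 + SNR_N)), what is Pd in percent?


SNR_lin = 10^(8.4/10) = 6.91831
SNR_N = 5 * 6.91831 = 34.59155
1/(1 + SNR_N) = 1/35.59155 = 0.0280966
Pd = (1e-3)^0.0280966 = 0.82359
Pd = 82.4%

82.4%


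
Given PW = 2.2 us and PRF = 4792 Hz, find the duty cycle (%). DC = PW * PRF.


DC = 2.2e-6 * 4792 * 100 = 1.05%

1.05%


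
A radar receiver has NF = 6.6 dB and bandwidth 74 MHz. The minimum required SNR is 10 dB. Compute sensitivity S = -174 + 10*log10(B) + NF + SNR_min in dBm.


10*log10(74000000.0) = 78.69
S = -174 + 78.69 + 6.6 + 10 = -78.7 dBm

-78.7 dBm


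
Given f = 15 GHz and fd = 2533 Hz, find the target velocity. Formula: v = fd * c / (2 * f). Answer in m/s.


v = 2533 * 3e8 / (2 * 15000000000.0) = 25.3 m/s

25.3 m/s


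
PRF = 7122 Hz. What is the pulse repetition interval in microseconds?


PRI = 1/7122 = 0.00014041 s = 140.4 us

140.4 us


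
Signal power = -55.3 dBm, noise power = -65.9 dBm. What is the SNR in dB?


SNR = -55.3 - (-65.9) = 10.6 dB

10.6 dB


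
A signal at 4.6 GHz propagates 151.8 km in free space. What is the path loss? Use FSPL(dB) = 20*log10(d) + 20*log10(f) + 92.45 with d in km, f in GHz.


20*log10(151.8) = 43.63
20*log10(4.6) = 13.26
FSPL = 149.3 dB

149.3 dB


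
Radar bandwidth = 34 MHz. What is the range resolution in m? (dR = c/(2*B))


dR = 3e8 / (2 * 34000000.0) = 4.41 m

4.41 m


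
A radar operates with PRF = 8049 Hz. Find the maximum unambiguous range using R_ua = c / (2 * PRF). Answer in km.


R_ua = 3e8 / (2 * 8049) = 18635.9 m = 18.6 km

18.6 km


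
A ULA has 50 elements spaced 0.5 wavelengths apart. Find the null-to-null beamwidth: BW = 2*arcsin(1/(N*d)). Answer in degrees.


1/(N*d) = 1/(50*0.5) = 0.04
BW = 2*arcsin(0.04) = 4.6 degrees

4.6 degrees


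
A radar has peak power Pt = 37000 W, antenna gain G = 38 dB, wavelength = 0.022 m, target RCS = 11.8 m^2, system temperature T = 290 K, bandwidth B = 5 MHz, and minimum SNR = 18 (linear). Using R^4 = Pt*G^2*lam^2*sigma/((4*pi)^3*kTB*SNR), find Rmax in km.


G_lin = 10^(38/10) = 6309.573445
R^4 = 37000 * 6309.573445^2 * 0.022^2 * 11.8 / ((4*pi)^3 * 1.38e-23 * 290 * 5000000.0 * 18)
R^4 = 1.17701e19 m^4
R_max = (1.17701e19)^(1/4) = 58572.7 m = 58.6 km

58.6 km


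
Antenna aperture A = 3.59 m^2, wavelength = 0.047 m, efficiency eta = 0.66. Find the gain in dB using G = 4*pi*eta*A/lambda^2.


G_linear = 4*pi*0.66*3.59/0.047^2 = 13478.84
G_dB = 10*log10(13478.84) = 41.3 dB

41.3 dB


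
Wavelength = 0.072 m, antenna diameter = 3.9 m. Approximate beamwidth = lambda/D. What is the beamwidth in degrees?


BW_rad = 0.072 / 3.9 = 0.018462
BW_deg = 1.06 degrees

1.06 degrees


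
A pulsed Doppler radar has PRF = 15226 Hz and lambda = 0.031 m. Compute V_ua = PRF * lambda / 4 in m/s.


V_ua = 15226 * 0.031 / 4 = 118.0 m/s

118.0 m/s


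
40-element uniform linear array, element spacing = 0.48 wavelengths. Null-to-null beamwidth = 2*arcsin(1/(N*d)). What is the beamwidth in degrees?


1/(N*d) = 1/(40*0.48) = 0.052083
BW = 2*arcsin(0.052083) = 6.0 degrees

6.0 degrees


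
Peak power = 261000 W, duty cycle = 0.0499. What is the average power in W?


P_avg = 261000 * 0.0499 = 13023.9 W

13023.9 W


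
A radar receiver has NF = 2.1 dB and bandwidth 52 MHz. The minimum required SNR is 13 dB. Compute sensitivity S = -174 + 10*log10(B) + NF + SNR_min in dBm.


10*log10(52000000.0) = 77.16
S = -174 + 77.16 + 2.1 + 13 = -81.7 dBm

-81.7 dBm


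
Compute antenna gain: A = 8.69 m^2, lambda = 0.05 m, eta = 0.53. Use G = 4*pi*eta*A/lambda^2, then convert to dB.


G_linear = 4*pi*0.53*8.69/0.05^2 = 23150.77
G_dB = 10*log10(23150.77) = 43.6 dB

43.6 dB


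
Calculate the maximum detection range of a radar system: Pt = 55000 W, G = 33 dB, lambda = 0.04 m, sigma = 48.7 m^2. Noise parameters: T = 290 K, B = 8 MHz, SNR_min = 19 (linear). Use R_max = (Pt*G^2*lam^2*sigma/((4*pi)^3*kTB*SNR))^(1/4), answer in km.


G_lin = 10^(33/10) = 1995.262315
R^4 = 55000 * 1995.262315^2 * 0.04^2 * 48.7 / ((4*pi)^3 * 1.38e-23 * 290 * 8000000.0 * 19)
R^4 = 1.41339e19 m^4
R_max = (1.41339e19)^(1/4) = 61314.8 m = 61.3 km

61.3 km


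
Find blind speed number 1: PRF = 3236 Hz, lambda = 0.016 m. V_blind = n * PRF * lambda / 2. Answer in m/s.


V_blind = 1 * 3236 * 0.016 / 2 = 25.9 m/s

25.9 m/s


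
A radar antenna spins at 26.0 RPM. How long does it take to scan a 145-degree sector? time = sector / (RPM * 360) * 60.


t = 145 / (26.0 * 360) * 60 = 0.93 s

0.93 s


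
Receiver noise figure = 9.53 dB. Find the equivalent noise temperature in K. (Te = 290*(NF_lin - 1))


NF_lin = 10^(9.53/10) = 8.974288
Te = 290 * (8.974288 - 1) = 2312.5 K

2312.5 K


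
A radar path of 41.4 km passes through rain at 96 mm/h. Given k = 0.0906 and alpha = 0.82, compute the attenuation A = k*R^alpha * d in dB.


gamma = 0.0906 * 96^0.82 = 3.82464 dB/km
A = 3.82464 * 41.4 = 158.34 dB

158.34 dB


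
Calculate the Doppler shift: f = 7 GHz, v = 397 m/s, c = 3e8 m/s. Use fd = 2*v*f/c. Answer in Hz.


fd = 2 * 397 * 7000000000.0 / 3e8 = 18526.7 Hz

18526.7 Hz


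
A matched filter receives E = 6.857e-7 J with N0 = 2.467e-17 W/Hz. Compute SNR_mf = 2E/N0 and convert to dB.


SNR_lin = 2 * 6.857e-7 / 2.467e-17 = 5.559e10
SNR_dB = 10*log10(5.559e10) = 107.4 dB

107.4 dB


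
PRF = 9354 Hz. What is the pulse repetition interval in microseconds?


PRI = 1/9354 = 0.0001069061 s = 106.9 us

106.9 us


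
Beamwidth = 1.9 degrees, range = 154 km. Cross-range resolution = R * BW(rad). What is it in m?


BW_rad = 0.033161256
CR = 154000 * 0.033161256 = 5106.8 m

5106.8 m


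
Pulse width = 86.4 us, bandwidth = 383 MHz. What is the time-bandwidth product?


TBP = 86.4 * 383 = 33091.2

33091.2


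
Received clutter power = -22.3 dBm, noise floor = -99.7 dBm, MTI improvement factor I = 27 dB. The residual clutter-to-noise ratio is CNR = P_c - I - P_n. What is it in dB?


CNR = -22.3 - 27 - (-99.7) = 50.4 dB

50.4 dB


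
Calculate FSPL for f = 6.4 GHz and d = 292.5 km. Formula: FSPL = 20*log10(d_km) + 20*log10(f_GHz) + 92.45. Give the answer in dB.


20*log10(292.5) = 49.32
20*log10(6.4) = 16.12
FSPL = 157.9 dB

157.9 dB


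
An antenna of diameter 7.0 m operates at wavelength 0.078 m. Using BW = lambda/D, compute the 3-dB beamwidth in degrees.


BW_rad = 0.078 / 7.0 = 0.011143
BW_deg = 0.64 degrees

0.64 degrees


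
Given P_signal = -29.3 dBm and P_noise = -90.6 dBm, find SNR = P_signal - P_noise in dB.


SNR = -29.3 - (-90.6) = 61.3 dB

61.3 dB


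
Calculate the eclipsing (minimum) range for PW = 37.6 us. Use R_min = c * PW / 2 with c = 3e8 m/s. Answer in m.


R_min = 3e8 * 37.6e-6 / 2 = 5640.0 m

5640.0 m


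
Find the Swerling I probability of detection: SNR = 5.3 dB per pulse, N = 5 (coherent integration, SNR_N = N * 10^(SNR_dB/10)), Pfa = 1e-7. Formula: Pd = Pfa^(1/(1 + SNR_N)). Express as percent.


SNR_lin = 10^(5.3/10) = 3.38844
SNR_N = 5 * 3.38844 = 16.9422
1/(1 + SNR_N) = 1/17.9422 = 0.0557345
Pd = (1e-7)^0.0557345 = 0.40725
Pd = 40.7%

40.7%


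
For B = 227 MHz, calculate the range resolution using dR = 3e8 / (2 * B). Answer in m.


dR = 3e8 / (2 * 227000000.0) = 0.66 m

0.66 m


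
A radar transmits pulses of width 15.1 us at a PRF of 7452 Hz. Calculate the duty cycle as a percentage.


DC = 15.1e-6 * 7452 * 100 = 11.25%

11.25%


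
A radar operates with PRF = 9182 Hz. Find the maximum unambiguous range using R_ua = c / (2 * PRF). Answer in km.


R_ua = 3e8 / (2 * 9182) = 16336.3 m = 16.3 km

16.3 km


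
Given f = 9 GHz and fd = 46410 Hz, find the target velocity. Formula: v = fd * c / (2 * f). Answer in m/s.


v = 46410 * 3e8 / (2 * 9000000000.0) = 773.5 m/s

773.5 m/s


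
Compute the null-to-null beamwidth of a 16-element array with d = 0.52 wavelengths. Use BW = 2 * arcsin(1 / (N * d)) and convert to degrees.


1/(N*d) = 1/(16*0.52) = 0.120192
BW = 2*arcsin(0.120192) = 13.8 degrees

13.8 degrees


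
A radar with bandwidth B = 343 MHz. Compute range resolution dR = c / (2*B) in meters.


dR = 3e8 / (2 * 343000000.0) = 0.44 m

0.44 m


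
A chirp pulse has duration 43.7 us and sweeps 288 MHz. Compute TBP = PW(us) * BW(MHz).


TBP = 43.7 * 288 = 12585.6

12585.6


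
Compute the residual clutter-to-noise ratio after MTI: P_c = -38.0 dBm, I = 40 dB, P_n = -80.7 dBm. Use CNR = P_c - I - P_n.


CNR = -38.0 - 40 - (-80.7) = 2.7 dB

2.7 dB


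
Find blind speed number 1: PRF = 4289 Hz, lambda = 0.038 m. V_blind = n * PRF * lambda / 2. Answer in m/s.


V_blind = 1 * 4289 * 0.038 / 2 = 81.5 m/s

81.5 m/s


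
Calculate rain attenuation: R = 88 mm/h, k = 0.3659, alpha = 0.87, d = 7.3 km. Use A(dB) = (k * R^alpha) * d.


gamma = 0.3659 * 88^0.87 = 17.991291 dB/km
A = 17.991291 * 7.3 = 131.34 dB

131.34 dB


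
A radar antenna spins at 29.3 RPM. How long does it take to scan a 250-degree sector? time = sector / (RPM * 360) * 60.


t = 250 / (29.3 * 360) * 60 = 1.42 s

1.42 s


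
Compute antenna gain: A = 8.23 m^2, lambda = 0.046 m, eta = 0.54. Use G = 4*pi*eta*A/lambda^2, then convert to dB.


G_linear = 4*pi*0.54*8.23/0.046^2 = 26392.94
G_dB = 10*log10(26392.94) = 44.2 dB

44.2 dB


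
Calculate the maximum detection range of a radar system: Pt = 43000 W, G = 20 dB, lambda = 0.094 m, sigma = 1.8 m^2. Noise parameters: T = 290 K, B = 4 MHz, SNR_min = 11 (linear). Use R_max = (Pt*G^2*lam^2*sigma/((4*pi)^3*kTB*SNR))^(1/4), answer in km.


G_lin = 10^(20/10) = 100.0
R^4 = 43000 * 100.0^2 * 0.094^2 * 1.8 / ((4*pi)^3 * 1.38e-23 * 290 * 4000000.0 * 11)
R^4 = 1.95721e16 m^4
R_max = (1.95721e16)^(1/4) = 11827.9 m = 11.8 km

11.8 km


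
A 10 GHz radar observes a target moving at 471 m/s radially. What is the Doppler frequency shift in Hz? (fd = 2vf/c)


fd = 2 * 471 * 10000000000.0 / 3e8 = 31400.0 Hz

31400.0 Hz


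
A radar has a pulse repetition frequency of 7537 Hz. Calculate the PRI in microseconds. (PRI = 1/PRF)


PRI = 1/7537 = 0.0001326788 s = 132.7 us

132.7 us


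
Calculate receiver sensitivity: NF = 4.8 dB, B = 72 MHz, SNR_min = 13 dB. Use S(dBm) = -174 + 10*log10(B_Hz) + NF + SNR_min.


10*log10(72000000.0) = 78.57
S = -174 + 78.57 + 4.8 + 13 = -77.6 dBm

-77.6 dBm


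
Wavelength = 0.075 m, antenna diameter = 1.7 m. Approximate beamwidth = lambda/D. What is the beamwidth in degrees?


BW_rad = 0.075 / 1.7 = 0.044118
BW_deg = 2.53 degrees

2.53 degrees


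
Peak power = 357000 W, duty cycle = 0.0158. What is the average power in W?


P_avg = 357000 * 0.0158 = 5640.6 W

5640.6 W


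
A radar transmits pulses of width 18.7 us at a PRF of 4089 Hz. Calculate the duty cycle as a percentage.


DC = 18.7e-6 * 4089 * 100 = 7.65%

7.65%


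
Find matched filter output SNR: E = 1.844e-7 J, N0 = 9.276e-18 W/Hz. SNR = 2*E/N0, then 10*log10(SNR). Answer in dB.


SNR_lin = 2 * 1.844e-7 / 9.276e-18 = 3.976e10
SNR_dB = 10*log10(3.976e10) = 106.0 dB

106.0 dB


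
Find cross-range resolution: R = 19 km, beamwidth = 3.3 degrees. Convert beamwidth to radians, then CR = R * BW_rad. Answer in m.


BW_rad = 0.057595865
CR = 19000 * 0.057595865 = 1094.3 m

1094.3 m


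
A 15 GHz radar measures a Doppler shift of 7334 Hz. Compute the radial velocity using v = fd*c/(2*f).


v = 7334 * 3e8 / (2 * 15000000000.0) = 73.3 m/s

73.3 m/s


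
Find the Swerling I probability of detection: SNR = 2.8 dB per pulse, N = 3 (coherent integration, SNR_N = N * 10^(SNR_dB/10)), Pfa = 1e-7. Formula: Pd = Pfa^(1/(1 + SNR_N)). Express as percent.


SNR_lin = 10^(2.8/10) = 1.90546
SNR_N = 3 * 1.90546 = 5.71638
1/(1 + SNR_N) = 1/6.71638 = 0.1488897
Pd = (1e-7)^0.1488897 = 0.09073
Pd = 9.1%

9.1%


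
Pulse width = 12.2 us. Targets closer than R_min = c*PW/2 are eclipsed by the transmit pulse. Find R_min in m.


R_min = 3e8 * 12.2e-6 / 2 = 1830.0 m

1830.0 m


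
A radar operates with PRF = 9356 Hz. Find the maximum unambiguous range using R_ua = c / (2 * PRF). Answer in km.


R_ua = 3e8 / (2 * 9356) = 16032.5 m = 16.0 km

16.0 km


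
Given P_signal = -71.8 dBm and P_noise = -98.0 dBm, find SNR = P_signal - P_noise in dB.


SNR = -71.8 - (-98.0) = 26.2 dB

26.2 dB


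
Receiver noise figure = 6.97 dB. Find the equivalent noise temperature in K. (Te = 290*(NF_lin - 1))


NF_lin = 10^(6.97/10) = 4.977371
Te = 290 * (4.977371 - 1) = 1153.4 K

1153.4 K


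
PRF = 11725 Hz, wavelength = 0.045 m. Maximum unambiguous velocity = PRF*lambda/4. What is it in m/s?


V_ua = 11725 * 0.045 / 4 = 131.9 m/s

131.9 m/s


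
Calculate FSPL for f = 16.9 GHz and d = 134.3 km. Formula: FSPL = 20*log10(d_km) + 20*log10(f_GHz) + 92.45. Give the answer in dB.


20*log10(134.3) = 42.56
20*log10(16.9) = 24.56
FSPL = 159.6 dB

159.6 dB


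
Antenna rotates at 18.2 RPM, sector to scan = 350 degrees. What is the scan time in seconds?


t = 350 / (18.2 * 360) * 60 = 3.21 s

3.21 s


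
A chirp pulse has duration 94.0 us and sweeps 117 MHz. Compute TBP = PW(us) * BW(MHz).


TBP = 94.0 * 117 = 10998.0

10998.0


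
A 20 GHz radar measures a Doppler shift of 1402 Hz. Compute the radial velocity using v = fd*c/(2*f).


v = 1402 * 3e8 / (2 * 20000000000.0) = 10.5 m/s

10.5 m/s


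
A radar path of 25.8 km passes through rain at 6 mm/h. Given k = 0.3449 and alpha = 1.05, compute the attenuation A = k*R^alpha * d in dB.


gamma = 0.3449 * 6^1.05 = 2.263352 dB/km
A = 2.263352 * 25.8 = 58.39 dB

58.39 dB


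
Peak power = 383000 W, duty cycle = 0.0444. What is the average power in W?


P_avg = 383000 * 0.0444 = 17005.2 W

17005.2 W


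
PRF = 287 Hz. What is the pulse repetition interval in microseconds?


PRI = 1/287 = 0.0034843206 s = 3484.3 us

3484.3 us


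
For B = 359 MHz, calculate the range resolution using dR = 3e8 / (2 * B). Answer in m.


dR = 3e8 / (2 * 359000000.0) = 0.42 m

0.42 m


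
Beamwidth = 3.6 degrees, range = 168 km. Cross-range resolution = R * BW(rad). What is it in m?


BW_rad = 0.062831853
CR = 168000 * 0.062831853 = 10555.8 m

10555.8 m


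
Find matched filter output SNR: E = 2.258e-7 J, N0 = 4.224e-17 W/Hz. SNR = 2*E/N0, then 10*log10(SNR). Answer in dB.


SNR_lin = 2 * 2.258e-7 / 4.224e-17 = 1.069e10
SNR_dB = 10*log10(1.069e10) = 100.3 dB

100.3 dB


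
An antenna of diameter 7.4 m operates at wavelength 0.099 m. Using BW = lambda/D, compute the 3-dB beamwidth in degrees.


BW_rad = 0.099 / 7.4 = 0.013378
BW_deg = 0.77 degrees

0.77 degrees


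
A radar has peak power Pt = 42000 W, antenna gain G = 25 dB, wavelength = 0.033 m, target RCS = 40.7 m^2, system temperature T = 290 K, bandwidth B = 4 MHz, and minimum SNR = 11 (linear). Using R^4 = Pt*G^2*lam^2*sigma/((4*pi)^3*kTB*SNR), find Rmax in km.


G_lin = 10^(25/10) = 316.227766
R^4 = 42000 * 316.227766^2 * 0.033^2 * 40.7 / ((4*pi)^3 * 1.38e-23 * 290 * 4000000.0 * 11)
R^4 = 5.32736e17 m^4
R_max = (5.32736e17)^(1/4) = 27016.4 m = 27.0 km

27.0 km


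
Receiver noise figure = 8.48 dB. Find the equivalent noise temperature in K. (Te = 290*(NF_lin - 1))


NF_lin = 10^(8.48/10) = 7.046931
Te = 290 * (7.046931 - 1) = 1753.6 K

1753.6 K


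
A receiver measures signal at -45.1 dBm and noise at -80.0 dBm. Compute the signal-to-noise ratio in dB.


SNR = -45.1 - (-80.0) = 34.9 dB

34.9 dB


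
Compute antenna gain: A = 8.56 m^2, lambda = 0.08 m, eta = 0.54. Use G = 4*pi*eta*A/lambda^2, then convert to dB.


G_linear = 4*pi*0.54*8.56/0.08^2 = 9076.06
G_dB = 10*log10(9076.06) = 39.6 dB

39.6 dB


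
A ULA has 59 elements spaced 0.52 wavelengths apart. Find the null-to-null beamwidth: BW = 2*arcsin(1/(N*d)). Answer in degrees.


1/(N*d) = 1/(59*0.52) = 0.032595
BW = 2*arcsin(0.032595) = 3.7 degrees

3.7 degrees


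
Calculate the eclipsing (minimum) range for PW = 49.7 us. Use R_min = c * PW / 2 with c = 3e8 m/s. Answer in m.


R_min = 3e8 * 49.7e-6 / 2 = 7455.0 m

7455.0 m


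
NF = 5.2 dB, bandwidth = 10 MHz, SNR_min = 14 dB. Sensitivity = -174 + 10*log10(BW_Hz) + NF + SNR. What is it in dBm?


10*log10(10000000.0) = 70.0
S = -174 + 70.0 + 5.2 + 14 = -84.8 dBm

-84.8 dBm
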